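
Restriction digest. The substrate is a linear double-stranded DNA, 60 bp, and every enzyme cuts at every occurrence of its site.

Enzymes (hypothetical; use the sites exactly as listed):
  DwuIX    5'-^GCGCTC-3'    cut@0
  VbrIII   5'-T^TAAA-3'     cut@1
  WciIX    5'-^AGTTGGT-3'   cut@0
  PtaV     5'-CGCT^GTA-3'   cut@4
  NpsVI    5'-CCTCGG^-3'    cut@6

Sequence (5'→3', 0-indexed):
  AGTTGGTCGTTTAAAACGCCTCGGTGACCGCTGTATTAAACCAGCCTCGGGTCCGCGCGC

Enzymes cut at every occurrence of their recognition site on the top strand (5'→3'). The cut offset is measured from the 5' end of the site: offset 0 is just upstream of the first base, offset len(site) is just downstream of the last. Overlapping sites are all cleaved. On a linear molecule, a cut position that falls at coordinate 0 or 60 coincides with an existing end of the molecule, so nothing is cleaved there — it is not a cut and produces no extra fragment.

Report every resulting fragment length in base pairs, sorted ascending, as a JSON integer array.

[4,8,10,11,13,14]

Per-enzyme occurrences:
  DwuIX (GCGCTC, off=0): no sites
  VbrIII TTAAA/1: at [10, 35] ⇒ [11, 36]
  WciIX AGTTGGT/0: at [0] ⇒ [] (position 0 is a terminus of the linear molecule — no cut)
  PtaV CGCTGTA/4: at [28] ⇒ [32]
  NpsVI CCTCGG/6: at [18, 44] ⇒ [24, 50]

All cut coordinates (distinct, sorted): [11, 24, 32, 36, 50]

Fragment lengths:
  [0,11): 11 bp
  [11,24): 13 bp
  [24,32): 8 bp
  [32,36): 4 bp
  [36,50): 14 bp
  [50,60): 10 bp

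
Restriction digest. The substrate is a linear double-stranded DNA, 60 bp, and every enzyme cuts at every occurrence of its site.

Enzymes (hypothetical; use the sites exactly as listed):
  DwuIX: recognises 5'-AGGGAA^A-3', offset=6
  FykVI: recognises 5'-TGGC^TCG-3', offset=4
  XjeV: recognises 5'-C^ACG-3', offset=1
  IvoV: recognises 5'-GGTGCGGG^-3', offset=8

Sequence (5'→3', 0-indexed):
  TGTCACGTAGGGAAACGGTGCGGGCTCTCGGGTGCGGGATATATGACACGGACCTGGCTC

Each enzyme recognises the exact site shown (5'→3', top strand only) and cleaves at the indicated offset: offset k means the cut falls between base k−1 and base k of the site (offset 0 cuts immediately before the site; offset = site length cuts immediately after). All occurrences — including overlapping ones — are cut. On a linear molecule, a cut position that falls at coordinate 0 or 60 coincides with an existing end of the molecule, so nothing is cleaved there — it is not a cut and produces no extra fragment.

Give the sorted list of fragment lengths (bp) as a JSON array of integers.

[4,9,10,10,13,14]

Site scan:
  DwuIX (AGGGAAA, off=6): starts [8] → cuts [14]
  FykVI (TGGCTCG, off=4): no sites
  XjeV (CACG, off=1): starts [3, 46] → cuts [4, 47]
  IvoV (GGTGCGGG, off=8): starts [16, 30] → cuts [24, 38]

All cut coordinates (distinct, sorted): [4, 14, 24, 38, 47]

Fragment lengths:
  [0,4): 4 bp
  [4,14): 10 bp
  [14,24): 10 bp
  [24,38): 14 bp
  [38,47): 9 bp
  [47,60): 13 bp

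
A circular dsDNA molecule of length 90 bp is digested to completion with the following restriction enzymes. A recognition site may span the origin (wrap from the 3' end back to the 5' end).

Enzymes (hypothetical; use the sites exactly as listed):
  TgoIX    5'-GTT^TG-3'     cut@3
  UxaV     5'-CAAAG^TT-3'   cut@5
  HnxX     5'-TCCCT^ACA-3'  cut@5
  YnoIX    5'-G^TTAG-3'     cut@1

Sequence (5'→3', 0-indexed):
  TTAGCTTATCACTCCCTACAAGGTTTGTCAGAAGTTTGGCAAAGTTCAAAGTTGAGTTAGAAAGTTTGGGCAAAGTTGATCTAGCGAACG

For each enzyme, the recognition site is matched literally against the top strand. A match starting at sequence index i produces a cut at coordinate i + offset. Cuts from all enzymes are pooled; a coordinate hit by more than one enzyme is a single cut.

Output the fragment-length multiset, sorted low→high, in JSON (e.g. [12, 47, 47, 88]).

Site scan:
  TgoIX GTTTG/3: at [22, 33, 63] ⇒ [25, 36, 66]
  UxaV CAAAGTT/5: at [39, 46, 70] ⇒ [44, 51, 75]
  HnxX TCCCTACA/5: at [12] ⇒ [17]
  YnoIX GTTAG/1: at [55, 89] ⇒ [0, 56]

All cut coordinates (distinct, sorted): [0, 17, 25, 36, 44, 51, 56, 66, 75]

Fragments:
  0→17: 17 bp
  17→25: 8 bp
  25→36: 11 bp
  36→44: 8 bp
  44→51: 7 bp
  51→56: 5 bp
  56→66: 10 bp
  66→75: 9 bp
  75→0 (wrap): 90-75+0 = 15 bp

[5,7,8,8,9,10,11,15,17]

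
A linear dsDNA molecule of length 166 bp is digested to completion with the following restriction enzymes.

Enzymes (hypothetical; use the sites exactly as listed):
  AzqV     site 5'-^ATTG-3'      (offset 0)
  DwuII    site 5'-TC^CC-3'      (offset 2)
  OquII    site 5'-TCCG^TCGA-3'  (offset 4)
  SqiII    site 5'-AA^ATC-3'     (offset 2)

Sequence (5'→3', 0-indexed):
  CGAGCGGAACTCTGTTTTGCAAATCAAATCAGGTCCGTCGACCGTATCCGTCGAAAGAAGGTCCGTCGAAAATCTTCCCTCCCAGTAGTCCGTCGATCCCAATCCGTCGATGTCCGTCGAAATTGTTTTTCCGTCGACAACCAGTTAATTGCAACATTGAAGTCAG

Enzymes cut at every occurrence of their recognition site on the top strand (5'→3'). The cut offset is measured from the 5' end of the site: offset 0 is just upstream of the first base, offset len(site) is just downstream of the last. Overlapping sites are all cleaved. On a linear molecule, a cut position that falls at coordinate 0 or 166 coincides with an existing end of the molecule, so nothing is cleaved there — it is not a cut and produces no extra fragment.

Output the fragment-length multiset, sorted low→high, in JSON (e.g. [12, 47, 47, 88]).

[4,5,5,6,6,6,8,8,10,10,11,11,12,13,14,15,22]

Per-enzyme occurrences:
  AzqV (ATTG, off=0): starts [121, 147, 155] → cuts [121, 147, 155]
  DwuII (TCCC, off=2): starts [75, 79, 96] → cuts [77, 81, 98]
  OquII (TCCGTCGA, off=4): starts [33, 46, 61, 88, 102, 112, 129] → cuts [37, 50, 65, 92, 106, 116, 133]
  SqiII (AAATC, off=2): starts [20, 25, 69] → cuts [22, 27, 71]

All cut coordinates (distinct, sorted): [22, 27, 37, 50, 65, 71, 77, 81, 92, 98, 106, 116, 121, 133, 147, 155]

Fragment lengths:
  [0,22): 22 bp
  [22,27): 5 bp
  [27,37): 10 bp
  [37,50): 13 bp
  [50,65): 15 bp
  [65,71): 6 bp
  [71,77): 6 bp
  [77,81): 4 bp
  [81,92): 11 bp
  [92,98): 6 bp
  [98,106): 8 bp
  [106,116): 10 bp
  [116,121): 5 bp
  [121,133): 12 bp
  [133,147): 14 bp
  [147,155): 8 bp
  [155,166): 11 bp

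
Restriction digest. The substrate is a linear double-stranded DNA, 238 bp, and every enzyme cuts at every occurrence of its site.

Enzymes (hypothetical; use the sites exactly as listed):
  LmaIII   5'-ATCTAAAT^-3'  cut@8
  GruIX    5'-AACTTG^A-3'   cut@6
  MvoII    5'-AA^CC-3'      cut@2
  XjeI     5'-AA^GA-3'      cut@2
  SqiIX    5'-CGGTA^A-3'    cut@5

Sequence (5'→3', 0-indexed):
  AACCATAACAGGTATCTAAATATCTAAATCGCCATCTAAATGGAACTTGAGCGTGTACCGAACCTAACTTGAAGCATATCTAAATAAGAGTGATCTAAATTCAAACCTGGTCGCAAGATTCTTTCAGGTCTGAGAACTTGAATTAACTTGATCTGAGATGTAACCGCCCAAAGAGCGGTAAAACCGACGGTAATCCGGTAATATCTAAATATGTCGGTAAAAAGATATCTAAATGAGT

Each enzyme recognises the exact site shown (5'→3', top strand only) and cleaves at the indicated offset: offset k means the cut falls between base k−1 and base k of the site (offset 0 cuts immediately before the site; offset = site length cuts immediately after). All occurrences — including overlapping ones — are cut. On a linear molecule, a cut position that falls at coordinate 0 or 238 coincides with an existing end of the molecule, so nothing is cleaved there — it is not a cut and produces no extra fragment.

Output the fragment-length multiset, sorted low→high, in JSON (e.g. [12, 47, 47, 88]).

Scan for sites:
  LmaIII ATCTAAAT/8: at [13, 21, 33, 77, 92, 202, 226] ⇒ [21, 29, 41, 85, 100, 210, 234]
  GruIX AACTTGA/6: at [43, 65, 134, 144] ⇒ [49, 71, 140, 150]
  MvoII AACC/2: at [0, 60, 103, 161, 181] ⇒ [2, 62, 105, 163, 183]
  XjeI AAGA/2: at [85, 114, 170, 221] ⇒ [87, 116, 172, 223]
  SqiIX CGGTAA/5: at [175, 187, 195, 214] ⇒ [180, 192, 200, 219]

All cut coordinates (distinct, sorted): [2, 21, 29, 41, 49, 62, 71, 85, 87, 100, 105, 116, 140, 150, 163, 172, 180, 183, 192, 200, 210, 219, 223, 234]

Fragments:
  [0,2): 2 bp
  [2,21): 19 bp
  [21,29): 8 bp
  [29,41): 12 bp
  [41,49): 8 bp
  [49,62): 13 bp
  [62,71): 9 bp
  [71,85): 14 bp
  [85,87): 2 bp
  [87,100): 13 bp
  [100,105): 5 bp
  [105,116): 11 bp
  [116,140): 24 bp
  [140,150): 10 bp
  [150,163): 13 bp
  [163,172): 9 bp
  [172,180): 8 bp
  [180,183): 3 bp
  [183,192): 9 bp
  [192,200): 8 bp
  [200,210): 10 bp
  [210,219): 9 bp
  [219,223): 4 bp
  [223,234): 11 bp
  [234,238): 4 bp

[2,2,3,4,4,5,8,8,8,8,9,9,9,9,10,10,11,11,12,13,13,13,14,19,24]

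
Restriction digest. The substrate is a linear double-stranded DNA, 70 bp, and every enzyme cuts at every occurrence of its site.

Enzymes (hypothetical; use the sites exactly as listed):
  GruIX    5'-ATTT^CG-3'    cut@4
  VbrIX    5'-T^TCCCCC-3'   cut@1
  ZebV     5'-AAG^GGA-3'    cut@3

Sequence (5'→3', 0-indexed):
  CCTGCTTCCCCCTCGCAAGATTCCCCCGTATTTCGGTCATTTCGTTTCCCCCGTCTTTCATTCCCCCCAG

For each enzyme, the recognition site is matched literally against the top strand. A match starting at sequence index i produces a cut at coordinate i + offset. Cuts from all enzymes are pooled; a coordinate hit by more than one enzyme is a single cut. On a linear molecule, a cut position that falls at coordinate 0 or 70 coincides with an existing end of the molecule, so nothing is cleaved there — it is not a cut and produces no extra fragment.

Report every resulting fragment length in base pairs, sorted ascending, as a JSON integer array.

Scan for sites:
  GruIX (ATTTCG, off=4): starts [29, 38] → cuts [33, 42]
  VbrIX (TTCCCCC, off=1): starts [5, 20, 45, 60] → cuts [6, 21, 46, 61]
  ZebV (AAGGGA, off=3): no sites

All cut coordinates (distinct, sorted): [6, 21, 33, 42, 46, 61]

Fragments:
  [0,6): 6 bp
  [6,21): 15 bp
  [21,33): 12 bp
  [33,42): 9 bp
  [42,46): 4 bp
  [46,61): 15 bp
  [61,70): 9 bp

[4,6,9,9,12,15,15]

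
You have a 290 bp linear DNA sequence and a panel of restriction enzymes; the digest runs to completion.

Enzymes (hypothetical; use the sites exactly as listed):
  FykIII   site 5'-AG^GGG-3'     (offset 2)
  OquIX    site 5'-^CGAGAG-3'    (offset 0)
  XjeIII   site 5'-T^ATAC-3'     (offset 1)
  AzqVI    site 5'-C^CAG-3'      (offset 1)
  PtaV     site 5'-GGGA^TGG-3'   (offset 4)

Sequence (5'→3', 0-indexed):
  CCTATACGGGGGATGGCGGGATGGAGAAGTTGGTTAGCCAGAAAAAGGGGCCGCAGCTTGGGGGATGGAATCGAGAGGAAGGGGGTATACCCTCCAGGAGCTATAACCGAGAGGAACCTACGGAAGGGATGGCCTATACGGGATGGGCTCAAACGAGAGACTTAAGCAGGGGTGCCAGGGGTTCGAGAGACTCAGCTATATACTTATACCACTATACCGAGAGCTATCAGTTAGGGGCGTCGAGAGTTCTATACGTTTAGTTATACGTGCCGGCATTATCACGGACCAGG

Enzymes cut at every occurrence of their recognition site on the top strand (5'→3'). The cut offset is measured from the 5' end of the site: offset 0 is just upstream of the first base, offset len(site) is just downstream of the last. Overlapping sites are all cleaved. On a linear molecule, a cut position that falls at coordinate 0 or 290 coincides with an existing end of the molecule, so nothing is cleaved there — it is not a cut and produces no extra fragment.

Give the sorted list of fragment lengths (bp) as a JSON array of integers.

[3,3,4,4,5,5,6,6,6,6,6,8,8,8,8,9,10,10,10,10,12,13,16,16,17,17,18,22,24]

Site scan:
  FykIII AGGGG/2: at [45, 79, 167, 176, 232] ⇒ [47, 81, 169, 178, 234]
  OquIX CGAGAG/0: at [71, 107, 153, 183, 217, 240] ⇒ [71, 107, 153, 183, 217, 240]
  XjeIII TATAC/1: at [2, 85, 134, 198, 204, 212, 249, 261] ⇒ [3, 86, 135, 199, 205, 213, 250, 262]
  AzqVI CCAG/1: at [37, 93, 174, 285] ⇒ [38, 94, 175, 286]
  PtaV GGGATGG/4: at [9, 17, 61, 125, 139] ⇒ [13, 21, 65, 129, 143]

Pooled cuts: [3, 13, 21, 38, 47, 65, 71, 81, 86, 94, 107, 129, 135, 143, 153, 169, 175, 178, 183, 199, 205, 213, 217, 234, 240, 250, 262, 286]

Fragment lengths:
  [0,3): 3 bp
  [3,13): 10 bp
  [13,21): 8 bp
  [21,38): 17 bp
  [38,47): 9 bp
  [47,65): 18 bp
  [65,71): 6 bp
  [71,81): 10 bp
  [81,86): 5 bp
  [86,94): 8 bp
  [94,107): 13 bp
  [107,129): 22 bp
  [129,135): 6 bp
  [135,143): 8 bp
  [143,153): 10 bp
  [153,169): 16 bp
  [169,175): 6 bp
  [175,178): 3 bp
  [178,183): 5 bp
  [183,199): 16 bp
  [199,205): 6 bp
  [205,213): 8 bp
  [213,217): 4 bp
  [217,234): 17 bp
  [234,240): 6 bp
  [240,250): 10 bp
  [250,262): 12 bp
  [262,286): 24 bp
  [286,290): 4 bp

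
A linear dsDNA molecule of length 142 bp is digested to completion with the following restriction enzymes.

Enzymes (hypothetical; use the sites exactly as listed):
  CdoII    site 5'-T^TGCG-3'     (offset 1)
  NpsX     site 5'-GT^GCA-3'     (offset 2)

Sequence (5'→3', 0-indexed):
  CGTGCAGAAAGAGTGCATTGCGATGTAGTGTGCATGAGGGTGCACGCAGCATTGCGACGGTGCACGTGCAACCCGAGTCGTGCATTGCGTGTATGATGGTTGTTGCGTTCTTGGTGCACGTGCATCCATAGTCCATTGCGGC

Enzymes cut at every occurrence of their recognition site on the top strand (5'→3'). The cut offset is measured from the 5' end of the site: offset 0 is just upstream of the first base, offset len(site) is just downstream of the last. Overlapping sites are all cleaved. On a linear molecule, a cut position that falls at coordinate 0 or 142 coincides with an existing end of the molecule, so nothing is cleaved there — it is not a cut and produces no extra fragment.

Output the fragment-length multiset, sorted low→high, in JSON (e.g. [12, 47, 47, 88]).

Per-enzyme occurrences:
  CdoII TTGCG/1: at [17, 51, 84, 102, 135] ⇒ [18, 52, 85, 103, 136]
  NpsX GTGCA/2: at [1, 12, 29, 39, 59, 65, 79, 113, 119] ⇒ [3, 14, 31, 41, 61, 67, 81, 115, 121]

Pooled cuts: [3, 14, 18, 31, 41, 52, 61, 67, 81, 85, 103, 115, 121, 136]

Fragments:
  [0,3): 3 bp
  [3,14): 11 bp
  [14,18): 4 bp
  [18,31): 13 bp
  [31,41): 10 bp
  [41,52): 11 bp
  [52,61): 9 bp
  [61,67): 6 bp
  [67,81): 14 bp
  [81,85): 4 bp
  [85,103): 18 bp
  [103,115): 12 bp
  [115,121): 6 bp
  [121,136): 15 bp
  [136,142): 6 bp

[3,4,4,6,6,6,9,10,11,11,12,13,14,15,18]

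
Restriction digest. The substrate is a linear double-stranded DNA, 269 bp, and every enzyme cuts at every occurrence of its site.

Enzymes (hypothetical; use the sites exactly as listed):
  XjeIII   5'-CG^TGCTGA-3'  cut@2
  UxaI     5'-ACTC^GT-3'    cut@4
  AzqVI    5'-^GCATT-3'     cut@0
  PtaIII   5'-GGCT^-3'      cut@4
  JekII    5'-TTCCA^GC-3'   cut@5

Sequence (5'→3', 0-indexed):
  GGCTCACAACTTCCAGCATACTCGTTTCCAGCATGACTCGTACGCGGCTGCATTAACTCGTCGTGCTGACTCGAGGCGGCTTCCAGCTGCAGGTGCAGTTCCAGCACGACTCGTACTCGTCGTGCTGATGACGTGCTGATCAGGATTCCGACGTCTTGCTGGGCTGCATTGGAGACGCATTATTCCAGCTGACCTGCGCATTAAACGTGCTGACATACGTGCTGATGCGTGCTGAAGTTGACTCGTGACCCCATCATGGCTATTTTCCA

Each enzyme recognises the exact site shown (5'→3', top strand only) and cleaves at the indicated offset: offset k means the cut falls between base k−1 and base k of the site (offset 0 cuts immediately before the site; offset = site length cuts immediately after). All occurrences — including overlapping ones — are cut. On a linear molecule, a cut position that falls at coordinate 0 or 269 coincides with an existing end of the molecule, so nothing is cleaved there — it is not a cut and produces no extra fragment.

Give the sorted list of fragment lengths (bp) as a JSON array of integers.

Scan for sites:
  XjeIII CGTGCTGA/2: at [61, 120, 131, 205, 217, 227] ⇒ [63, 122, 133, 207, 219, 229]
  UxaI ACTCGT/4: at [19, 35, 55, 108, 114, 240] ⇒ [23, 39, 59, 112, 118, 244]
  AzqVI GCATT/0: at [49, 165, 176, 197] ⇒ [49, 165, 176, 197]
  PtaIII GGCT/4: at [0, 45, 77, 161, 257] ⇒ [4, 49, 81, 165, 261]
  JekII TTCCAGC/5: at [10, 25, 80, 98, 182] ⇒ [15, 30, 85, 103, 187]

All cut coordinates (distinct, sorted): [4, 15, 23, 30, 39, 49, 59, 63, 81, 85, 103, 112, 118, 122, 133, 165, 176, 187, 197, 207, 219, 229, 244, 261]

Fragments:
  [0,4): 4 bp
  [4,15): 11 bp
  [15,23): 8 bp
  [23,30): 7 bp
  [30,39): 9 bp
  [39,49): 10 bp
  [49,59): 10 bp
  [59,63): 4 bp
  [63,81): 18 bp
  [81,85): 4 bp
  [85,103): 18 bp
  [103,112): 9 bp
  [112,118): 6 bp
  [118,122): 4 bp
  [122,133): 11 bp
  [133,165): 32 bp
  [165,176): 11 bp
  [176,187): 11 bp
  [187,197): 10 bp
  [197,207): 10 bp
  [207,219): 12 bp
  [219,229): 10 bp
  [229,244): 15 bp
  [244,261): 17 bp
  [261,269): 8 bp

[4,4,4,4,6,7,8,8,9,9,10,10,10,10,10,11,11,11,11,12,15,17,18,18,32]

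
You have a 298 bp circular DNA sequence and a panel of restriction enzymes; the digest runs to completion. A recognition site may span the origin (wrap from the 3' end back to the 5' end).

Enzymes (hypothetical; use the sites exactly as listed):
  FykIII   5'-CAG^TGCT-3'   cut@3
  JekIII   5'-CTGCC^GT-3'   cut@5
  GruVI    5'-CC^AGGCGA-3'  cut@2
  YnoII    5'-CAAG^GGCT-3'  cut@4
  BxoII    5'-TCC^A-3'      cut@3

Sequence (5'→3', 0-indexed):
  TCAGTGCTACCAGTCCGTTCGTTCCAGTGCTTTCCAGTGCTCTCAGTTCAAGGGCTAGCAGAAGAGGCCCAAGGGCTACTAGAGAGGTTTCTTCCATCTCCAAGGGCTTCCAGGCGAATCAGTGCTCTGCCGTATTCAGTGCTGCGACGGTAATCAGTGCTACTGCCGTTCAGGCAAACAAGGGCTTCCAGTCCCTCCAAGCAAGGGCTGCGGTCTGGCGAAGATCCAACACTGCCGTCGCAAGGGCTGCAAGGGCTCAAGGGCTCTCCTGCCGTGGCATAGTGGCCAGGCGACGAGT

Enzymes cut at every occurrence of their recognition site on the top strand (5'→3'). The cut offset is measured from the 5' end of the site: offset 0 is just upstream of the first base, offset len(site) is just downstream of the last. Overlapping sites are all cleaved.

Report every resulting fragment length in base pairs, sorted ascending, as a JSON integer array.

[2,2,3,6,7,7,7,8,8,8,8,9,9,9,9,10,11,12,14,15,15,15,18,21,21,22,22]

Site scan:
  FykIII (CAGTGCT, off=3): starts [1, 24, 34, 119, 136, 154] → cuts [4, 27, 37, 122, 139, 157]
  JekIII (CTGCCGT, off=5): starts [126, 162, 231, 268] → cuts [131, 167, 236, 273]
  GruVI (CCAGGCGA, off=2): starts [109, 285] → cuts [111, 287]
  YnoII (CAAGGGCT, off=4): starts [48, 69, 100, 178, 201, 240, 249, 257] → cuts [52, 73, 104, 182, 205, 244, 253, 261]
  BxoII (TCCA, off=3): starts [22, 32, 92, 98, 108, 186, 195, 224] → cuts [25, 35, 95, 101, 111, 189, 198, 227]

All cut coordinates (distinct, sorted): [4, 25, 27, 35, 37, 52, 73, 95, 101, 104, 111, 122, 131, 139, 157, 167, 182, 189, 198, 205, 227, 236, 244, 253, 261, 273, 287]

Fragments:
  4→25: 21 bp
  25→27: 2 bp
  27→35: 8 bp
  35→37: 2 bp
  37→52: 15 bp
  52→73: 21 bp
  73→95: 22 bp
  95→101: 6 bp
  101→104: 3 bp
  104→111: 7 bp
  111→122: 11 bp
  122→131: 9 bp
  131→139: 8 bp
  139→157: 18 bp
  157→167: 10 bp
  167→182: 15 bp
  182→189: 7 bp
  189→198: 9 bp
  198→205: 7 bp
  205→227: 22 bp
  227→236: 9 bp
  236→244: 8 bp
  244→253: 9 bp
  253→261: 8 bp
  261→273: 12 bp
  273→287: 14 bp
  287→4 (wrap): 298-287+4 = 15 bp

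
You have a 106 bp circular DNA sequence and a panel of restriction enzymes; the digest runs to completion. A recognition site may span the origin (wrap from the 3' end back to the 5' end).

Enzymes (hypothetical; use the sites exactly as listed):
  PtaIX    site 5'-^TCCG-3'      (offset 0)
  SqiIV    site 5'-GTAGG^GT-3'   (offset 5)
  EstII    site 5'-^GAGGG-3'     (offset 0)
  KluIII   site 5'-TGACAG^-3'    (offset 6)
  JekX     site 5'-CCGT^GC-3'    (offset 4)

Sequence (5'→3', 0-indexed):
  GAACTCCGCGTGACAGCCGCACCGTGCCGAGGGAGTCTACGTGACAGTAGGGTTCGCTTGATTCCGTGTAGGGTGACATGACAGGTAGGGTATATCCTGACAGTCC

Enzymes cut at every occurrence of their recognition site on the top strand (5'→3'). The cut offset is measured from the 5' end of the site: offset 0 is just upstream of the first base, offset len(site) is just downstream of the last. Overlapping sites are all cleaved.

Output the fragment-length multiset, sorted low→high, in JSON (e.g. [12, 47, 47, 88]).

[3,4,5,7,9,10,11,12,12,14,19]

Scan for sites:
  PtaIX (TCCG, off=0): starts [4, 62, 103] → cuts [4, 62, 103]
  SqiIV (GTAGGGT, off=5): starts [46, 67, 84] → cuts [51, 72, 89]
  EstII (GAGGG, off=0): starts [28] → cuts [28]
  KluIII (TGACAG, off=6): starts [10, 41, 78, 97] → cuts [16, 47, 84, 103]
  JekX (CCGTGC, off=4): starts [21] → cuts [25]

Pooled cuts: [4, 16, 25, 28, 47, 51, 62, 72, 84, 89, 103]

Fragment lengths:
  4→16: 12 bp
  16→25: 9 bp
  25→28: 3 bp
  28→47: 19 bp
  47→51: 4 bp
  51→62: 11 bp
  62→72: 10 bp
  72→84: 12 bp
  84→89: 5 bp
  89→103: 14 bp
  103→4 (wrap): 106-103+4 = 7 bp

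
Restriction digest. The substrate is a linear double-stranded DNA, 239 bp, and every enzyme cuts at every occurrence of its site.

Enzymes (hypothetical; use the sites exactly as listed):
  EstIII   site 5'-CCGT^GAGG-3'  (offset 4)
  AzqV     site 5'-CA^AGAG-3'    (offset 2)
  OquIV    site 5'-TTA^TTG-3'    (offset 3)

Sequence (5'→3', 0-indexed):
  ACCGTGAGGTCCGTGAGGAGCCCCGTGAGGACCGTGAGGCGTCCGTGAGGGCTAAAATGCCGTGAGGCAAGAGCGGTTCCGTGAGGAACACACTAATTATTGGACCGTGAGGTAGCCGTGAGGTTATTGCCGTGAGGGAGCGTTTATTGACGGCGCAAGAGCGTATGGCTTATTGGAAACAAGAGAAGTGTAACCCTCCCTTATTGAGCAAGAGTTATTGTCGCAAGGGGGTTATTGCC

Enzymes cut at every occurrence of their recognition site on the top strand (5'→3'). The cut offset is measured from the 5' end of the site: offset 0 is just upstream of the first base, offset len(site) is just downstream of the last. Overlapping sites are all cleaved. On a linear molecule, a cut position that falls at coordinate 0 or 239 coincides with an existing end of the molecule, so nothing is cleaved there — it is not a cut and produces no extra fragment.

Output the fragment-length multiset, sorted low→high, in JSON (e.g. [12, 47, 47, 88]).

[5,5,6,7,7,7,7,9,9,9,9,11,11,11,12,13,13,15,17,17,17,22]

Scan for sites:
  EstIII CCGTGAGG/4: at [1, 10, 22, 31, 42, 59, 78, 104, 115, 129] ⇒ [5, 14, 26, 35, 46, 63, 82, 108, 119, 133]
  AzqV CAAGAG/2: at [67, 155, 179, 208] ⇒ [69, 157, 181, 210]
  OquIV TTATTG/3: at [96, 123, 143, 169, 200, 214, 231] ⇒ [99, 126, 146, 172, 203, 217, 234]

All cut coordinates (distinct, sorted): [5, 14, 26, 35, 46, 63, 69, 82, 99, 108, 119, 126, 133, 146, 157, 172, 181, 203, 210, 217, 234]

Fragment lengths:
  [0,5): 5 bp
  [5,14): 9 bp
  [14,26): 12 bp
  [26,35): 9 bp
  [35,46): 11 bp
  [46,63): 17 bp
  [63,69): 6 bp
  [69,82): 13 bp
  [82,99): 17 bp
  [99,108): 9 bp
  [108,119): 11 bp
  [119,126): 7 bp
  [126,133): 7 bp
  [133,146): 13 bp
  [146,157): 11 bp
  [157,172): 15 bp
  [172,181): 9 bp
  [181,203): 22 bp
  [203,210): 7 bp
  [210,217): 7 bp
  [217,234): 17 bp
  [234,239): 5 bp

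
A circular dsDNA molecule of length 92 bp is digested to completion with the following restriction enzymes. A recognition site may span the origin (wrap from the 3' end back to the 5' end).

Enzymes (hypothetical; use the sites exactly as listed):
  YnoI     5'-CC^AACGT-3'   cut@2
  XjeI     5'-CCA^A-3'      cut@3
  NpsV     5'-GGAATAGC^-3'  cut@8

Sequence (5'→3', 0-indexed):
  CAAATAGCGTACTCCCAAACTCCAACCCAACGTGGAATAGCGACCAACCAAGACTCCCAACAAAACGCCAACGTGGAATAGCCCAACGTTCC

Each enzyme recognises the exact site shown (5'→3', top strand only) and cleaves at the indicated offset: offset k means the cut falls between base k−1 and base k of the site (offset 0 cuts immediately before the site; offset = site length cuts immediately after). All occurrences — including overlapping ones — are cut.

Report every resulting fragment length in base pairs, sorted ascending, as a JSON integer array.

Scan for sites:
  YnoI CCAACGT/2: at [26, 67, 82] ⇒ [28, 69, 84]
  XjeI CCAA/3: at [14, 21, 26, 43, 47, 56, 67, 82, 91] ⇒ [2, 17, 24, 29, 46, 50, 59, 70, 85]
  NpsV GGAATAGC/8: at [33, 74] ⇒ [41, 82]

Pooled cuts: [2, 17, 24, 28, 29, 41, 46, 50, 59, 69, 70, 82, 84, 85]

Fragment lengths:
  2→17: 15 bp
  17→24: 7 bp
  24→28: 4 bp
  28→29: 1 bp
  29→41: 12 bp
  41→46: 5 bp
  46→50: 4 bp
  50→59: 9 bp
  59→69: 10 bp
  69→70: 1 bp
  70→82: 12 bp
  82→84: 2 bp
  84→85: 1 bp
  85→2 (wrap): 92-85+2 = 9 bp

[1,1,1,2,4,4,5,7,9,9,10,12,12,15]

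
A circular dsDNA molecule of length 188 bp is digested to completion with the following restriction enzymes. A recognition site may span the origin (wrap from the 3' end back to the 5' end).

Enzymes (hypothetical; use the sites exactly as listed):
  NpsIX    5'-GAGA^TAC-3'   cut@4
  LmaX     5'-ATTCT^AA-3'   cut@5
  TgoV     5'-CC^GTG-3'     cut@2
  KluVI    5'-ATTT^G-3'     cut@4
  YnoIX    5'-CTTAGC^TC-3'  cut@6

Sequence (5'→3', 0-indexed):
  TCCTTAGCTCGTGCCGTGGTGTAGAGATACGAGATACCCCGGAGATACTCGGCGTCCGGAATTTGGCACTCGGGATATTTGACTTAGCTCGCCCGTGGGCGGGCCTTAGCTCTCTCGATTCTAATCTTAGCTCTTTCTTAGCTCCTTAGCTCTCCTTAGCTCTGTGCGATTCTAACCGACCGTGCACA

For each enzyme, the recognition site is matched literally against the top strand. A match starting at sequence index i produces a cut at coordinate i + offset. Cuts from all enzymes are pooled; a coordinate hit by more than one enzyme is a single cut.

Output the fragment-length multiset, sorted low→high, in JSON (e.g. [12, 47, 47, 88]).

[6,7,7,8,8,8,9,10,11,11,12,12,13,15,16,16,19]

Scan for sites:
  NpsIX GAGATAC/4: at [23, 30, 41] ⇒ [27, 34, 45]
  LmaX ATTCTAA/5: at [117, 168] ⇒ [122, 173]
  TgoV CCGTG/2: at [13, 92, 179] ⇒ [15, 94, 181]
  KluVI ATTTG/4: at [60, 76] ⇒ [64, 80]
  YnoIX CTTAGCTC/6: at [2, 82, 104, 125, 136, 144, 154] ⇒ [8, 88, 110, 131, 142, 150, 160]

Pooled cuts: [8, 15, 27, 34, 45, 64, 80, 88, 94, 110, 122, 131, 142, 150, 160, 173, 181]

Fragments:
  8→15: 7 bp
  15→27: 12 bp
  27→34: 7 bp
  34→45: 11 bp
  45→64: 19 bp
  64→80: 16 bp
  80→88: 8 bp
  88→94: 6 bp
  94→110: 16 bp
  110→122: 12 bp
  122→131: 9 bp
  131→142: 11 bp
  142→150: 8 bp
  150→160: 10 bp
  160→173: 13 bp
  173→181: 8 bp
  181→8 (wrap): 188-181+8 = 15 bp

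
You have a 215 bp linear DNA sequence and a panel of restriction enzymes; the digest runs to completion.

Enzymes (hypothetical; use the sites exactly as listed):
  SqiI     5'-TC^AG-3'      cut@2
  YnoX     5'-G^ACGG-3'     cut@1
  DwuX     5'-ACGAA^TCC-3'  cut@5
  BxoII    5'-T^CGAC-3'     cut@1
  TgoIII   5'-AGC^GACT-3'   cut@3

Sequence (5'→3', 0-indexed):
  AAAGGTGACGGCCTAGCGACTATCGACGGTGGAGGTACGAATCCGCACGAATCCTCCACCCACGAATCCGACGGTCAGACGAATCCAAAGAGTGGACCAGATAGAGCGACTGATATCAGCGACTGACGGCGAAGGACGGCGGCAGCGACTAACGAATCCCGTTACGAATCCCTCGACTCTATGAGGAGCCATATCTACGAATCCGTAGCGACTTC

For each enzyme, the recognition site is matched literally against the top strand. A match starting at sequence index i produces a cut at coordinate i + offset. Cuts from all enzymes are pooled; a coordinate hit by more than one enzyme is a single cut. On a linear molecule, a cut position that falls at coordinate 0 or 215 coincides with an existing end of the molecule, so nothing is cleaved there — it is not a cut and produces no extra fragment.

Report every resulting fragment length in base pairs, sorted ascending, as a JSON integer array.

Per-enzyme occurrences:
  SqiI (TCAG, off=2): starts [74, 115] → cuts [76, 117]
  YnoX (GACGG, off=1): starts [6, 24, 69, 124, 134] → cuts [7, 25, 70, 125, 135]
  DwuX (ACGAATCC, off=5): starts [36, 46, 61, 78, 151, 163, 196] → cuts [41, 51, 66, 83, 156, 168, 201]
  BxoII (TCGAC, off=1): starts [22, 172] → cuts [23, 173]
  TgoIII (AGCGACT, off=3): starts [14, 104, 117, 143, 206] → cuts [17, 107, 120, 146, 209]

Pooled cuts: [7, 17, 23, 25, 41, 51, 66, 70, 76, 83, 107, 117, 120, 125, 135, 146, 156, 168, 173, 201, 209]

Fragment lengths:
  [0,7): 7 bp
  [7,17): 10 bp
  [17,23): 6 bp
  [23,25): 2 bp
  [25,41): 16 bp
  [41,51): 10 bp
  [51,66): 15 bp
  [66,70): 4 bp
  [70,76): 6 bp
  [76,83): 7 bp
  [83,107): 24 bp
  [107,117): 10 bp
  [117,120): 3 bp
  [120,125): 5 bp
  [125,135): 10 bp
  [135,146): 11 bp
  [146,156): 10 bp
  [156,168): 12 bp
  [168,173): 5 bp
  [173,201): 28 bp
  [201,209): 8 bp
  [209,215): 6 bp

[2,3,4,5,5,6,6,6,7,7,8,10,10,10,10,10,11,12,15,16,24,28]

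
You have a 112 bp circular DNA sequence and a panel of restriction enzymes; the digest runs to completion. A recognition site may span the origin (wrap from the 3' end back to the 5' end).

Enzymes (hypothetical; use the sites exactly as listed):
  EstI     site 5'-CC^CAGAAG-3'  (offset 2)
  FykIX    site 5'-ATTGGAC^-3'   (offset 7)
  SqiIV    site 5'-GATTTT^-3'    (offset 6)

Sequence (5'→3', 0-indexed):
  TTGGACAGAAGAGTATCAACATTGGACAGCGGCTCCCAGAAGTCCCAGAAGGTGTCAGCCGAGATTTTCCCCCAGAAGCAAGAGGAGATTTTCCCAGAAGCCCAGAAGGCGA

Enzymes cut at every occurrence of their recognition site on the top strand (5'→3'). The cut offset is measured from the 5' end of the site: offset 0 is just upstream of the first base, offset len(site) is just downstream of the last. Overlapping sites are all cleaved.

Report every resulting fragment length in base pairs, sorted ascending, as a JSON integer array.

Site scan:
  EstI CCCAGAAG/2: at [34, 43, 70, 92, 100] ⇒ [36, 45, 72, 94, 102]
  FykIX ATTGGAC/7: at [20, 111] ⇒ [6, 27]
  SqiIV GATTTT/6: at [62, 86] ⇒ [68, 92]

All cut coordinates (distinct, sorted): [6, 27, 36, 45, 68, 72, 92, 94, 102]

Fragment lengths:
  6→27: 21 bp
  27→36: 9 bp
  36→45: 9 bp
  45→68: 23 bp
  68→72: 4 bp
  72→92: 20 bp
  92→94: 2 bp
  94→102: 8 bp
  102→6 (wrap): 112-102+6 = 16 bp

[2,4,8,9,9,16,20,21,23]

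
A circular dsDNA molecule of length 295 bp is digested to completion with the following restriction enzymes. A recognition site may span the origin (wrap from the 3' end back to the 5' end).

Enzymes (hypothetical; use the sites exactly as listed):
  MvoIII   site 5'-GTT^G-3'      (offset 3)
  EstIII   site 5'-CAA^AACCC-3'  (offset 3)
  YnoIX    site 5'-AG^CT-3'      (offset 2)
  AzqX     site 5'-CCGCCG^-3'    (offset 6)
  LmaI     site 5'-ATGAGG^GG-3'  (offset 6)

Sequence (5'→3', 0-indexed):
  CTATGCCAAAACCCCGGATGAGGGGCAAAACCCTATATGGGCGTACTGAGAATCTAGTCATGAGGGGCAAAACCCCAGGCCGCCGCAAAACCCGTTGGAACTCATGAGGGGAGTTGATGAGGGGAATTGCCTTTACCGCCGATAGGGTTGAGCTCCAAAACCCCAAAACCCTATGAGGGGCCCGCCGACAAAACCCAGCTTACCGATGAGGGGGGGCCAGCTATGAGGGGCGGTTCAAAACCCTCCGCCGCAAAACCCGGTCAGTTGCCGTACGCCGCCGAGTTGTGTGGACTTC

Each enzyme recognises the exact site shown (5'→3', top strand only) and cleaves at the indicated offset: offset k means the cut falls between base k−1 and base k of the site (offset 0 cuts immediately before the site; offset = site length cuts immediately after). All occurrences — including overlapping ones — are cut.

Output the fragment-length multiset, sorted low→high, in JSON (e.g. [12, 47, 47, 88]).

[3,3,3,4,4,5,5,6,6,7,7,8,8,8,8,9,9,10,12,12,13,13,13,14,14,15,19,20,37]

Site scan:
  MvoIII GTTG/3: at [93, 112, 146, 263, 281] ⇒ [96, 115, 149, 266, 284]
  EstIII CAAAACCC/3: at [6, 25, 67, 85, 155, 163, 188, 235, 250] ⇒ [9, 28, 70, 88, 158, 166, 191, 238, 253]
  YnoIX AGCT/2: at [150, 196, 218] ⇒ [152, 198, 220]
  AzqX CCGCCG/6: at [79, 135, 181, 244, 274] ⇒ [85, 141, 187, 250, 280]
  LmaI ATGAGGGG/6: at [17, 59, 103, 116, 172, 205, 222] ⇒ [23, 65, 109, 122, 178, 211, 228]

All cut coordinates (distinct, sorted): [9, 23, 28, 65, 70, 85, 88, 96, 109, 115, 122, 141, 149, 152, 158, 166, 178, 187, 191, 198, 211, 220, 228, 238, 250, 253, 266, 280, 284]

Fragments:
  9→23: 14 bp
  23→28: 5 bp
  28→65: 37 bp
  65→70: 5 bp
  70→85: 15 bp
  85→88: 3 bp
  88→96: 8 bp
  96→109: 13 bp
  109→115: 6 bp
  115→122: 7 bp
  122→141: 19 bp
  141→149: 8 bp
  149→152: 3 bp
  152→158: 6 bp
  158→166: 8 bp
  166→178: 12 bp
  178→187: 9 bp
  187→191: 4 bp
  191→198: 7 bp
  198→211: 13 bp
  211→220: 9 bp
  220→228: 8 bp
  228→238: 10 bp
  238→250: 12 bp
  250→253: 3 bp
  253→266: 13 bp
  266→280: 14 bp
  280→284: 4 bp
  284→9 (wrap): 295-284+9 = 20 bp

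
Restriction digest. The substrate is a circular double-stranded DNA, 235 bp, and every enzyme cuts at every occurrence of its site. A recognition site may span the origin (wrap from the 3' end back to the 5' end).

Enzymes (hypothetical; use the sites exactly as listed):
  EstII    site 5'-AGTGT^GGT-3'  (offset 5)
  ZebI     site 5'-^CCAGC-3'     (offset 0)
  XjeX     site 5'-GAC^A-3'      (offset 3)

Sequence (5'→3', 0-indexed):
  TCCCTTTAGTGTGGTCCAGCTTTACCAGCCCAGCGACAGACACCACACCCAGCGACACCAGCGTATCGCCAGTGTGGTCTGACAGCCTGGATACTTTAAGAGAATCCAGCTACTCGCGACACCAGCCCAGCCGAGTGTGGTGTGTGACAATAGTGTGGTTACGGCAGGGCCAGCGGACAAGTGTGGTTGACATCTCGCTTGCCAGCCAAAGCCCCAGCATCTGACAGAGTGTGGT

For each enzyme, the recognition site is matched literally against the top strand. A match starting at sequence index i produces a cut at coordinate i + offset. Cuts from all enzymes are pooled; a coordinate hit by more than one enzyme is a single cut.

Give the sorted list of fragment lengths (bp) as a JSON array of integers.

[1,1,3,4,5,5,6,7,7,7,8,8,8,8,9,9,10,10,12,12,12,13,15,15,18,22]

Per-enzyme occurrences:
  EstII AGTGTGGT/5: at [7, 70, 133, 151, 179, 227] ⇒ [12, 75, 138, 156, 184, 232]
  ZebI CCAGC/0: at [15, 24, 29, 48, 57, 105, 121, 126, 169, 201, 213] ⇒ [15, 24, 29, 48, 57, 105, 121, 126, 169, 201, 213]
  XjeX GACA/3: at [34, 38, 53, 80, 117, 145, 175, 188, 222] ⇒ [37, 41, 56, 83, 120, 148, 178, 191, 225]

All cut coordinates (distinct, sorted): [12, 15, 24, 29, 37, 41, 48, 56, 57, 75, 83, 105, 120, 121, 126, 138, 148, 156, 169, 178, 184, 191, 201, 213, 225, 232]

Fragments:
  12→15: 3 bp
  15→24: 9 bp
  24→29: 5 bp
  29→37: 8 bp
  37→41: 4 bp
  41→48: 7 bp
  48→56: 8 bp
  56→57: 1 bp
  57→75: 18 bp
  75→83: 8 bp
  83→105: 22 bp
  105→120: 15 bp
  120→121: 1 bp
  121→126: 5 bp
  126→138: 12 bp
  138→148: 10 bp
  148→156: 8 bp
  156→169: 13 bp
  169→178: 9 bp
  178→184: 6 bp
  184→191: 7 bp
  191→201: 10 bp
  201→213: 12 bp
  213→225: 12 bp
  225→232: 7 bp
  232→12 (wrap): 235-232+12 = 15 bp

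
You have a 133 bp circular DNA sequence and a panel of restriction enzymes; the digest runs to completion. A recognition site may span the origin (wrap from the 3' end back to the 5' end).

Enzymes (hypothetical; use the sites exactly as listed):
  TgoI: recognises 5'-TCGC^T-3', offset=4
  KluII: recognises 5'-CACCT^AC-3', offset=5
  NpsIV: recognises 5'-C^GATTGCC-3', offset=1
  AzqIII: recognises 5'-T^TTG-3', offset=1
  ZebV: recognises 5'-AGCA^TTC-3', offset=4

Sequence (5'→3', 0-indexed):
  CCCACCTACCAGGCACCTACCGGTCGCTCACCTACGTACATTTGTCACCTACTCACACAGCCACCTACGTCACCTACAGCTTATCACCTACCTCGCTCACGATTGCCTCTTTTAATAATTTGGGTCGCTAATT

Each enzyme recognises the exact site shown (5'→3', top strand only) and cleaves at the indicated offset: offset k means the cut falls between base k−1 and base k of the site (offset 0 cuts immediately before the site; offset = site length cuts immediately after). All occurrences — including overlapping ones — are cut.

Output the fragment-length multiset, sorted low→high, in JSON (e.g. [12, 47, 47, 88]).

[4,6,7,8,9,9,9,9,11,12,14,16,19]

Site scan:
  TgoI (TCGCT, off=4): starts [23, 92, 124] → cuts [27, 96, 128]
  KluII (CACCTAC, off=5): starts [2, 13, 28, 45, 61, 70, 84] → cuts [7, 18, 33, 50, 66, 75, 89]
  NpsIV (CGATTGCC, off=1): starts [99] → cuts [100]
  AzqIII (TTTG, off=1): starts [40, 118] → cuts [41, 119]
  ZebV (AGCATTC, off=4): no sites

Pooled cuts: [7, 18, 27, 33, 41, 50, 66, 75, 89, 96, 100, 119, 128]

Fragment lengths:
  7→18: 11 bp
  18→27: 9 bp
  27→33: 6 bp
  33→41: 8 bp
  41→50: 9 bp
  50→66: 16 bp
  66→75: 9 bp
  75→89: 14 bp
  89→96: 7 bp
  96→100: 4 bp
  100→119: 19 bp
  119→128: 9 bp
  128→7 (wrap): 133-128+7 = 12 bp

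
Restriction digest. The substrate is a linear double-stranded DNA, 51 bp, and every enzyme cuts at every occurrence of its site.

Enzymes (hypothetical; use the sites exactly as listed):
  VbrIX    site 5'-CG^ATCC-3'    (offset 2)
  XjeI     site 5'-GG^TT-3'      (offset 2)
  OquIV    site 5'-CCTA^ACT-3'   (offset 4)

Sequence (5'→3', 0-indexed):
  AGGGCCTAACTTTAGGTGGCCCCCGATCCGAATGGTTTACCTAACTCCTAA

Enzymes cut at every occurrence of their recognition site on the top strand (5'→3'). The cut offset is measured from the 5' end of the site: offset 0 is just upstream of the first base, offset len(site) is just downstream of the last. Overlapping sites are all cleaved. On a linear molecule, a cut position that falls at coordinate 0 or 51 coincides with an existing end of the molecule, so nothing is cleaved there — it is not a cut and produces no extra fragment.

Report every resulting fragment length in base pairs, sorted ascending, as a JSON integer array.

Per-enzyme occurrences:
  VbrIX (CGATCC, off=2): starts [23] → cuts [25]
  XjeI (GGTT, off=2): starts [33] → cuts [35]
  OquIV (CCTAACT, off=4): starts [4, 39] → cuts [8, 43]

Pooled cuts: [8, 25, 35, 43]

Fragment lengths:
  [0,8): 8 bp
  [8,25): 17 bp
  [25,35): 10 bp
  [35,43): 8 bp
  [43,51): 8 bp

[8,8,8,10,17]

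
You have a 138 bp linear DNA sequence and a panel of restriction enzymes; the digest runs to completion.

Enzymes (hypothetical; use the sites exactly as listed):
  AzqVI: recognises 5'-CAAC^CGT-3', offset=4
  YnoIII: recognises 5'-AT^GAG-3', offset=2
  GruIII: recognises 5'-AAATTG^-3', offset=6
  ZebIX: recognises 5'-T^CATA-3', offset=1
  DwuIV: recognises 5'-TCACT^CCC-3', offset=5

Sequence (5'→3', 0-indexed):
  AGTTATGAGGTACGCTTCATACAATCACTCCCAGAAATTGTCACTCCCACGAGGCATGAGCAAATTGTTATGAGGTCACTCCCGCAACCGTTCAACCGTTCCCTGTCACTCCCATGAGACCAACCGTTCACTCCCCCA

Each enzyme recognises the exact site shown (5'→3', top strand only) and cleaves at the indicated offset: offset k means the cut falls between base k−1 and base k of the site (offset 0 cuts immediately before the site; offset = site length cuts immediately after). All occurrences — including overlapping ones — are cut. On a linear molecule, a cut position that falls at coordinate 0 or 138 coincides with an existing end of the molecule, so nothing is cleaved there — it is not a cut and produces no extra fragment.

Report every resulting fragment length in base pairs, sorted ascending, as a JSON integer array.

Site scan:
  AzqVI CAACCGT/4: at [84, 92, 120] ⇒ [88, 96, 124]
  YnoIII ATGAG/2: at [4, 55, 69, 113] ⇒ [6, 57, 71, 115]
  GruIII AAATTG/6: at [34, 61] ⇒ [40, 67]
  ZebIX TCATA/1: at [16] ⇒ [17]
  DwuIV TCACTCCC/5: at [24, 40, 75, 105, 127] ⇒ [29, 45, 80, 110, 132]

All cut coordinates (distinct, sorted): [6, 17, 29, 40, 45, 57, 67, 71, 80, 88, 96, 110, 115, 124, 132]

Fragments:
  [0,6): 6 bp
  [6,17): 11 bp
  [17,29): 12 bp
  [29,40): 11 bp
  [40,45): 5 bp
  [45,57): 12 bp
  [57,67): 10 bp
  [67,71): 4 bp
  [71,80): 9 bp
  [80,88): 8 bp
  [88,96): 8 bp
  [96,110): 14 bp
  [110,115): 5 bp
  [115,124): 9 bp
  [124,132): 8 bp
  [132,138): 6 bp

[4,5,5,6,6,8,8,8,9,9,10,11,11,12,12,14]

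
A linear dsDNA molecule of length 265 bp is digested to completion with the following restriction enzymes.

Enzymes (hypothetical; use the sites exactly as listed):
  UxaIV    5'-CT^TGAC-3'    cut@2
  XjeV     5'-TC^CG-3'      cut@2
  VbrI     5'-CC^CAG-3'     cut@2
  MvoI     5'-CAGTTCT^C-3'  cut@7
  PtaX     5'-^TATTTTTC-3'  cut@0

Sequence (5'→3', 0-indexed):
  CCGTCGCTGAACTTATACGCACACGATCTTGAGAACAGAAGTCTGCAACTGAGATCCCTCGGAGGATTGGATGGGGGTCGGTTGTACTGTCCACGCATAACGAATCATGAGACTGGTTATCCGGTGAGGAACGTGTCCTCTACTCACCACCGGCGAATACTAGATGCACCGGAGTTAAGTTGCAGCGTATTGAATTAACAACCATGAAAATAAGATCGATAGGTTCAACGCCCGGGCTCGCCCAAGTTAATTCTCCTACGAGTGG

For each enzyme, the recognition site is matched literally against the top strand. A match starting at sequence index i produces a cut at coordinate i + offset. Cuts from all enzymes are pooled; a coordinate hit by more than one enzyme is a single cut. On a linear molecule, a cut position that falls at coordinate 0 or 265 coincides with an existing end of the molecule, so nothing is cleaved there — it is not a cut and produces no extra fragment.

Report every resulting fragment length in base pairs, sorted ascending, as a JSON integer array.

[121,144]

Per-enzyme occurrences:
  UxaIV (CTTGAC, off=2): no sites
  XjeV TCCG/2: at [119] ⇒ [121]
  VbrI (CCCAG, off=2): no sites
  MvoI (CAGTTCTC, off=7): no sites
  PtaX (TATTTTTC, off=0): no sites

All cut coordinates (distinct, sorted): [121]

Fragment lengths:
  [0,121): 121 bp
  [121,265): 144 bp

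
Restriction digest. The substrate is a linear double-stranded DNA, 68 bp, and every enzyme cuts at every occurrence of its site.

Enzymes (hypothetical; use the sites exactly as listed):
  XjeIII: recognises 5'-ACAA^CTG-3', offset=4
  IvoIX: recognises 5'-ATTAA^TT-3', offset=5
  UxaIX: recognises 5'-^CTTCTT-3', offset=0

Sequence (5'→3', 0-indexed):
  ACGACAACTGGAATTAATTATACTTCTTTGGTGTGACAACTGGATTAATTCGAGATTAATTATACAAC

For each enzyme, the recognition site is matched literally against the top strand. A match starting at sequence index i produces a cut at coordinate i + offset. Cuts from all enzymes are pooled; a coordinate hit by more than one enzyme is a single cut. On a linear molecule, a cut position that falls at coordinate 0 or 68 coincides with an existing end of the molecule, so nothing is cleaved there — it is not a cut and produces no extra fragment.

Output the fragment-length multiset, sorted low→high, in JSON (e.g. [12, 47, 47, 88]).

[5,7,9,9,10,11,17]

Scan for sites:
  XjeIII (ACAACTG, off=4): starts [3, 35] → cuts [7, 39]
  IvoIX (ATTAATT, off=5): starts [12, 43, 54] → cuts [17, 48, 59]
  UxaIX (CTTCTT, off=0): starts [22] → cuts [22]

All cut coordinates (distinct, sorted): [7, 17, 22, 39, 48, 59]

Fragments:
  [0,7): 7 bp
  [7,17): 10 bp
  [17,22): 5 bp
  [22,39): 17 bp
  [39,48): 9 bp
  [48,59): 11 bp
  [59,68): 9 bp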